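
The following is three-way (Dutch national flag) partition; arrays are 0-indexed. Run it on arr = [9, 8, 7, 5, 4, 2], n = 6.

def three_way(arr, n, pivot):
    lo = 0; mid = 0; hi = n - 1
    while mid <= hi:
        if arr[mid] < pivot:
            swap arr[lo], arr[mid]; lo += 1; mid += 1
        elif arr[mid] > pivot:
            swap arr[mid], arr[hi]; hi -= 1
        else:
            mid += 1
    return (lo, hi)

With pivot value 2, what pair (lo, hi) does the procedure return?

(0, 0)

lo=0 mid=0 hi=5
9>2: swap(0,5), hi=4 ⇒ [2, 8, 7, 5, 4, 9]
2=2: mid=1
8>2: swap(1,4), hi=3 ⇒ [2, 4, 7, 5, 8, 9]
4>2: swap(1,3), hi=2 ⇒ [2, 5, 7, 4, 8, 9]
5>2: swap(1,2), hi=1 ⇒ [2, 7, 5, 4, 8, 9]
7>2: swap(1,1), hi=0 ⇒ [2, 7, 5, 4, 8, 9]
done. lo=0 hi=0; arr=[2, 7, 5, 4, 8, 9]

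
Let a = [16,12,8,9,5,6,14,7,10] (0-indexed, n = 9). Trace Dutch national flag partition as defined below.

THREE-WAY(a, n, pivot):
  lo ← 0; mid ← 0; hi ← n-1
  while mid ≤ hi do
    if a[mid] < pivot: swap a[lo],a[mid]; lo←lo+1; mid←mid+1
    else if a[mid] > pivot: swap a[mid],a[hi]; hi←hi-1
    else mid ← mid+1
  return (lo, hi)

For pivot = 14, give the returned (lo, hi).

(7, 7)

pivot = 14; lo=0, mid=0, hi=8
a[mid]=16>14: swap a[0],a[8]; hi=7 → [10,12,8,9,5,6,14,7,16]
a[mid]=10<14: swap a[0],a[0]; lo=1,mid=1 → [10,12,8,9,5,6,14,7,16]
a[mid]=12<14: swap a[1],a[1]; lo=2,mid=2 → [10,12,8,9,5,6,14,7,16]
a[mid]=8<14: swap a[2],a[2]; lo=3,mid=3 → [10,12,8,9,5,6,14,7,16]
a[mid]=9<14: swap a[3],a[3]; lo=4,mid=4 → [10,12,8,9,5,6,14,7,16]
a[mid]=5<14: swap a[4],a[4]; lo=5,mid=5 → [10,12,8,9,5,6,14,7,16]
a[mid]=6<14: swap a[5],a[5]; lo=6,mid=6 → [10,12,8,9,5,6,14,7,16]
a[mid]=14=14: mid=7
a[mid]=7<14: swap a[6],a[7]; lo=7,mid=8 → [10,12,8,9,5,6,7,14,16]
end: lo=7, hi=7; a = [10,12,8,9,5,6,7,14,16]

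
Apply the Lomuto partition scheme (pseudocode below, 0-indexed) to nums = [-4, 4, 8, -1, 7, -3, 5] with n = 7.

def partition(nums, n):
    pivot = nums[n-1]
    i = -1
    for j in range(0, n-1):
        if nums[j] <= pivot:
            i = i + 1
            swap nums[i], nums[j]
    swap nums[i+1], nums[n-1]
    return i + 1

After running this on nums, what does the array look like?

pivot = nums[6] = 5; i = -1
j=0: nums[0]=-4 ≤ 5 → i=0, swap nums[0],nums[0] (no change) → [-4, 4, 8, -1, 7, -3, 5]
j=1: nums[1]=4 ≤ 5 → i=1, swap nums[1],nums[1] (no change) → [-4, 4, 8, -1, 7, -3, 5]
j=2: nums[2]=8 > 5 → no swap
j=3: nums[3]=-1 ≤ 5 → i=2, swap nums[2],nums[3] → [-4, 4, -1, 8, 7, -3, 5]
j=4: nums[4]=7 > 5 → no swap
j=5: nums[5]=-3 ≤ 5 → i=3, swap nums[3],nums[5] → [-4, 4, -1, -3, 7, 8, 5]
final swap nums[4],nums[6] → [-4, 4, -1, -3, 5, 8, 7]; return 4

[-4, 4, -1, -3, 5, 8, 7]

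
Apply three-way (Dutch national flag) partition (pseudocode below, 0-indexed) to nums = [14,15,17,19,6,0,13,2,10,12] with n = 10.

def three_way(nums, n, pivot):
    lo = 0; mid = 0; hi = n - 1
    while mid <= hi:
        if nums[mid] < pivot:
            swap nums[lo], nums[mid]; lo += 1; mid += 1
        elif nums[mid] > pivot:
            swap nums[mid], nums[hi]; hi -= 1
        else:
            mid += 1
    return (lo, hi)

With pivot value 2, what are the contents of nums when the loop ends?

lo=0 mid=0 hi=9
14>2: swap(0,9), hi=8 ⇒ [12,15,17,19,6,0,13,2,10,14]
12>2: swap(0,8), hi=7 ⇒ [10,15,17,19,6,0,13,2,12,14]
10>2: swap(0,7), hi=6 ⇒ [2,15,17,19,6,0,13,10,12,14]
2=2: mid=1
15>2: swap(1,6), hi=5 ⇒ [2,13,17,19,6,0,15,10,12,14]
13>2: swap(1,5), hi=4 ⇒ [2,0,17,19,6,13,15,10,12,14]
0<2: swap(0,1), lo=1 mid=2 ⇒ [0,2,17,19,6,13,15,10,12,14]
17>2: swap(2,4), hi=3 ⇒ [0,2,6,19,17,13,15,10,12,14]
6>2: swap(2,3), hi=2 ⇒ [0,2,19,6,17,13,15,10,12,14]
19>2: swap(2,2), hi=1 ⇒ [0,2,19,6,17,13,15,10,12,14]
done. lo=1 hi=1; nums=[0,2,19,6,17,13,15,10,12,14]

[0,2,19,6,17,13,15,10,12,14]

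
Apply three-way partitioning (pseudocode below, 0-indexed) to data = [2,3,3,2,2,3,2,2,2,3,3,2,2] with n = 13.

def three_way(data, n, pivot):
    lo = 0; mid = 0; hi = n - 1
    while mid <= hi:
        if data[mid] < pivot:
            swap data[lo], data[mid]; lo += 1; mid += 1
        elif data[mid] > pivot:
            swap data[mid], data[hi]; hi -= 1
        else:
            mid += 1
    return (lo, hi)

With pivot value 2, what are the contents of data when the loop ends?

lo=0 mid=0 hi=12
2=2: mid=1
3>2: swap(1,12), hi=11 ⇒ [2,2,3,2,2,3,2,2,2,3,3,2,3]
2=2: mid=2
3>2: swap(2,11), hi=10 ⇒ [2,2,2,2,2,3,2,2,2,3,3,3,3]
2=2: mid=3
2=2: mid=4
2=2: mid=5
3>2: swap(5,10), hi=9 ⇒ [2,2,2,2,2,3,2,2,2,3,3,3,3]
3>2: swap(5,9), hi=8 ⇒ [2,2,2,2,2,3,2,2,2,3,3,3,3]
3>2: swap(5,8), hi=7 ⇒ [2,2,2,2,2,2,2,2,3,3,3,3,3]
2=2: mid=6
2=2: mid=7
2=2: mid=8
done. lo=0 hi=7; data=[2,2,2,2,2,2,2,2,3,3,3,3,3]

[2,2,2,2,2,2,2,2,3,3,3,3,3]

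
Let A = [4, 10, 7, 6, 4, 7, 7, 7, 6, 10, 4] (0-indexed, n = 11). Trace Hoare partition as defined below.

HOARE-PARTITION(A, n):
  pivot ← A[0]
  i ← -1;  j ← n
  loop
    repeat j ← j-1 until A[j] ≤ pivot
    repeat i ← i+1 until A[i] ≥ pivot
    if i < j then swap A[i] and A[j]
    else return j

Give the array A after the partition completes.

[4, 4, 7, 6, 10, 7, 7, 7, 6, 10, 4]

pivot = A[0] = 4; i = -1, j = 11
j→10 (A[10]=4≤4), i→0 (A[0]=4≥4); i<j, swap → [4, 10, 7, 6, 4, 7, 7, 7, 6, 10, 4]
j→4 (A[4]=4≤4), i→1 (A[1]=10≥4); i<j, swap → [4, 4, 7, 6, 10, 7, 7, 7, 6, 10, 4]
j→1, i→2; i≥j, return j=1. A = [4, 4, 7, 6, 10, 7, 7, 7, 6, 10, 4]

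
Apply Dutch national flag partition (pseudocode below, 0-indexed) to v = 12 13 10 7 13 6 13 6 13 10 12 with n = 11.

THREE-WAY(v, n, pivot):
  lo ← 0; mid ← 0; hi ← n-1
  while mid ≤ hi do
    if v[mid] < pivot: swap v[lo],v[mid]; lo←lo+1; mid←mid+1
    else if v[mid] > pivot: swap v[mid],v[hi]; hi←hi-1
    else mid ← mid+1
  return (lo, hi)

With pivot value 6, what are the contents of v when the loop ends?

6 6 7 13 10 13 13 13 10 12 12

pivot = 6; lo=0, mid=0, hi=10
v[mid]=12>6: swap v[0],v[10]; hi=9 → 12 13 10 7 13 6 13 6 13 10 12
v[mid]=12>6: swap v[0],v[9]; hi=8 → 10 13 10 7 13 6 13 6 13 12 12
v[mid]=10>6: swap v[0],v[8]; hi=7 → 13 13 10 7 13 6 13 6 10 12 12
v[mid]=13>6: swap v[0],v[7]; hi=6 → 6 13 10 7 13 6 13 13 10 12 12
v[mid]=6=6: mid=1
v[mid]=13>6: swap v[1],v[6]; hi=5 → 6 13 10 7 13 6 13 13 10 12 12
v[mid]=13>6: swap v[1],v[5]; hi=4 → 6 6 10 7 13 13 13 13 10 12 12
v[mid]=6=6: mid=2
v[mid]=10>6: swap v[2],v[4]; hi=3 → 6 6 13 7 10 13 13 13 10 12 12
v[mid]=13>6: swap v[2],v[3]; hi=2 → 6 6 7 13 10 13 13 13 10 12 12
v[mid]=7>6: swap v[2],v[2]; hi=1 → 6 6 7 13 10 13 13 13 10 12 12
end: lo=0, hi=1; v = 6 6 7 13 10 13 13 13 10 12 12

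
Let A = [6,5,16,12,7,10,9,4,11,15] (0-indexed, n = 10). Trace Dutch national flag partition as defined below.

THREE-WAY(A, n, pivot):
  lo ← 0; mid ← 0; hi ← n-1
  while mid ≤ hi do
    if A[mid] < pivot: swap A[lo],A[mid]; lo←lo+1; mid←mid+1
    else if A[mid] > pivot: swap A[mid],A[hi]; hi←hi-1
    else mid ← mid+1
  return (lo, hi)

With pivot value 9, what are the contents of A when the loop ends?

pivot = 9; lo=0, mid=0, hi=9
A[mid]=6<9: swap A[0],A[0]; lo=1,mid=1 → [6,5,16,12,7,10,9,4,11,15]
A[mid]=5<9: swap A[1],A[1]; lo=2,mid=2 → [6,5,16,12,7,10,9,4,11,15]
A[mid]=16>9: swap A[2],A[9]; hi=8 → [6,5,15,12,7,10,9,4,11,16]
A[mid]=15>9: swap A[2],A[8]; hi=7 → [6,5,11,12,7,10,9,4,15,16]
A[mid]=11>9: swap A[2],A[7]; hi=6 → [6,5,4,12,7,10,9,11,15,16]
A[mid]=4<9: swap A[2],A[2]; lo=3,mid=3 → [6,5,4,12,7,10,9,11,15,16]
A[mid]=12>9: swap A[3],A[6]; hi=5 → [6,5,4,9,7,10,12,11,15,16]
A[mid]=9=9: mid=4
A[mid]=7<9: swap A[3],A[4]; lo=4,mid=5 → [6,5,4,7,9,10,12,11,15,16]
A[mid]=10>9: swap A[5],A[5]; hi=4 → [6,5,4,7,9,10,12,11,15,16]
end: lo=4, hi=4; A = [6,5,4,7,9,10,12,11,15,16]

[6,5,4,7,9,10,12,11,15,16]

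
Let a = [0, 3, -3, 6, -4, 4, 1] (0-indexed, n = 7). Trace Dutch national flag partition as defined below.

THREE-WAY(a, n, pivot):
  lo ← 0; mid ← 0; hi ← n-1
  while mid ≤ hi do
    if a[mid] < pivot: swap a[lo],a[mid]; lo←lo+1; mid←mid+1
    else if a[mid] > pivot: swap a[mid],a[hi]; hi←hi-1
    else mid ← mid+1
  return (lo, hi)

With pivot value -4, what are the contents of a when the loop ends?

pivot = -4; lo=0, mid=0, hi=6
a[mid]=0>-4: swap a[0],a[6]; hi=5 → [1, 3, -3, 6, -4, 4, 0]
a[mid]=1>-4: swap a[0],a[5]; hi=4 → [4, 3, -3, 6, -4, 1, 0]
a[mid]=4>-4: swap a[0],a[4]; hi=3 → [-4, 3, -3, 6, 4, 1, 0]
a[mid]=-4=-4: mid=1
a[mid]=3>-4: swap a[1],a[3]; hi=2 → [-4, 6, -3, 3, 4, 1, 0]
a[mid]=6>-4: swap a[1],a[2]; hi=1 → [-4, -3, 6, 3, 4, 1, 0]
a[mid]=-3>-4: swap a[1],a[1]; hi=0 → [-4, -3, 6, 3, 4, 1, 0]
end: lo=0, hi=0; a = [-4, -3, 6, 3, 4, 1, 0]

[-4, -3, 6, 3, 4, 1, 0]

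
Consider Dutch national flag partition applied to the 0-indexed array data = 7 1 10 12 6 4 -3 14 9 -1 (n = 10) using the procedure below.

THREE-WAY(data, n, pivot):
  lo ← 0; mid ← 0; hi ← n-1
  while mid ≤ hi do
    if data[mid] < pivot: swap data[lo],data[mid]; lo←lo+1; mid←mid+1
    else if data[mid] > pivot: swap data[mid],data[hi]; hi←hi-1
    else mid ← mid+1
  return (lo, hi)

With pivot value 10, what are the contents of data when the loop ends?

lo=0 mid=0 hi=9
7<10: swap(0,0), lo=1 mid=1 ⇒ 7 1 10 12 6 4 -3 14 9 -1
1<10: swap(1,1), lo=2 mid=2 ⇒ 7 1 10 12 6 4 -3 14 9 -1
10=10: mid=3
12>10: swap(3,9), hi=8 ⇒ 7 1 10 -1 6 4 -3 14 9 12
-1<10: swap(2,3), lo=3 mid=4 ⇒ 7 1 -1 10 6 4 -3 14 9 12
6<10: swap(3,4), lo=4 mid=5 ⇒ 7 1 -1 6 10 4 -3 14 9 12
4<10: swap(4,5), lo=5 mid=6 ⇒ 7 1 -1 6 4 10 -3 14 9 12
-3<10: swap(5,6), lo=6 mid=7 ⇒ 7 1 -1 6 4 -3 10 14 9 12
14>10: swap(7,8), hi=7 ⇒ 7 1 -1 6 4 -3 10 9 14 12
9<10: swap(6,7), lo=7 mid=8 ⇒ 7 1 -1 6 4 -3 9 10 14 12
done. lo=7 hi=7; data=7 1 -1 6 4 -3 9 10 14 12

7 1 -1 6 4 -3 9 10 14 12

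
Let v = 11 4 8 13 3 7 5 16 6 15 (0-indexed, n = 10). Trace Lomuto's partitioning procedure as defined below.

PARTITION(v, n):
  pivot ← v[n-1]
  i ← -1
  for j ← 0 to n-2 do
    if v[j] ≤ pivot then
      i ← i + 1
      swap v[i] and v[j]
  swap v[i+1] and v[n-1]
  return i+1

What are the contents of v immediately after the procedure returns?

pivot = v[9] = 15; i = -1
j=0: v[0]=11 ≤ 15 → i=0, swap v[0],v[0] (no change) → 11 4 8 13 3 7 5 16 6 15
j=1: v[1]=4 ≤ 15 → i=1, swap v[1],v[1] (no change) → 11 4 8 13 3 7 5 16 6 15
j=2: v[2]=8 ≤ 15 → i=2, swap v[2],v[2] (no change) → 11 4 8 13 3 7 5 16 6 15
j=3: v[3]=13 ≤ 15 → i=3, swap v[3],v[3] (no change) → 11 4 8 13 3 7 5 16 6 15
j=4: v[4]=3 ≤ 15 → i=4, swap v[4],v[4] (no change) → 11 4 8 13 3 7 5 16 6 15
j=5: v[5]=7 ≤ 15 → i=5, swap v[5],v[5] (no change) → 11 4 8 13 3 7 5 16 6 15
j=6: v[6]=5 ≤ 15 → i=6, swap v[6],v[6] (no change) → 11 4 8 13 3 7 5 16 6 15
j=7: v[7]=16 > 15 → no swap
j=8: v[8]=6 ≤ 15 → i=7, swap v[7],v[8] → 11 4 8 13 3 7 5 6 16 15
final swap v[8],v[9] → 11 4 8 13 3 7 5 6 15 16; return 8

11 4 8 13 3 7 5 6 15 16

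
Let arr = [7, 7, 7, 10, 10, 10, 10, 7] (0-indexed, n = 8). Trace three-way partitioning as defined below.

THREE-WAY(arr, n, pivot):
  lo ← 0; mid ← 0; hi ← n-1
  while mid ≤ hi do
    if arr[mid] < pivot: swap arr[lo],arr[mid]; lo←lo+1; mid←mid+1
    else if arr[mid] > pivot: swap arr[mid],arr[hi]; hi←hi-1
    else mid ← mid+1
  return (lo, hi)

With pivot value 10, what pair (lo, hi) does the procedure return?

pivot = 10; lo=0, mid=0, hi=7
arr[mid]=7<10: swap arr[0],arr[0]; lo=1,mid=1 → [7, 7, 7, 10, 10, 10, 10, 7]
arr[mid]=7<10: swap arr[1],arr[1]; lo=2,mid=2 → [7, 7, 7, 10, 10, 10, 10, 7]
arr[mid]=7<10: swap arr[2],arr[2]; lo=3,mid=3 → [7, 7, 7, 10, 10, 10, 10, 7]
arr[mid]=10=10: mid=4
arr[mid]=10=10: mid=5
arr[mid]=10=10: mid=6
arr[mid]=10=10: mid=7
arr[mid]=7<10: swap arr[3],arr[7]; lo=4,mid=8 → [7, 7, 7, 7, 10, 10, 10, 10]
end: lo=4, hi=7; arr = [7, 7, 7, 7, 10, 10, 10, 10]

(4, 7)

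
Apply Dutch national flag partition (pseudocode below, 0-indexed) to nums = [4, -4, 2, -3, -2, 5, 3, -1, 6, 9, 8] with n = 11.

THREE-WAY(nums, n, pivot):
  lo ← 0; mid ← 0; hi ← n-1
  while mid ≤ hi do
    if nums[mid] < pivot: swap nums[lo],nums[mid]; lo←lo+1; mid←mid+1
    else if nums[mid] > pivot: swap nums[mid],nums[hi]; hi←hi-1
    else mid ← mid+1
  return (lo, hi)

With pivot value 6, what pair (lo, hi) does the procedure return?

(8, 8)

lo=0 mid=0 hi=10
4<6: swap(0,0), lo=1 mid=1 ⇒ [4, -4, 2, -3, -2, 5, 3, -1, 6, 9, 8]
-4<6: swap(1,1), lo=2 mid=2 ⇒ [4, -4, 2, -3, -2, 5, 3, -1, 6, 9, 8]
2<6: swap(2,2), lo=3 mid=3 ⇒ [4, -4, 2, -3, -2, 5, 3, -1, 6, 9, 8]
-3<6: swap(3,3), lo=4 mid=4 ⇒ [4, -4, 2, -3, -2, 5, 3, -1, 6, 9, 8]
-2<6: swap(4,4), lo=5 mid=5 ⇒ [4, -4, 2, -3, -2, 5, 3, -1, 6, 9, 8]
5<6: swap(5,5), lo=6 mid=6 ⇒ [4, -4, 2, -3, -2, 5, 3, -1, 6, 9, 8]
3<6: swap(6,6), lo=7 mid=7 ⇒ [4, -4, 2, -3, -2, 5, 3, -1, 6, 9, 8]
-1<6: swap(7,7), lo=8 mid=8 ⇒ [4, -4, 2, -3, -2, 5, 3, -1, 6, 9, 8]
6=6: mid=9
9>6: swap(9,10), hi=9 ⇒ [4, -4, 2, -3, -2, 5, 3, -1, 6, 8, 9]
8>6: swap(9,9), hi=8 ⇒ [4, -4, 2, -3, -2, 5, 3, -1, 6, 8, 9]
done. lo=8 hi=8; nums=[4, -4, 2, -3, -2, 5, 3, -1, 6, 8, 9]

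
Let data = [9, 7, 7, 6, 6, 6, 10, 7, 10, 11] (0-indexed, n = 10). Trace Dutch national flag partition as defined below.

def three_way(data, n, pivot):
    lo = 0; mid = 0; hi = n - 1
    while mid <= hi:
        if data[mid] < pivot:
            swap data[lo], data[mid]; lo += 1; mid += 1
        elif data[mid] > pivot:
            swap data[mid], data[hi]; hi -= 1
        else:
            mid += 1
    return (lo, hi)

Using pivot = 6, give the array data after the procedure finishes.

[6, 6, 6, 7, 7, 10, 7, 10, 11, 9]

lo=0 mid=0 hi=9
9>6: swap(0,9), hi=8 ⇒ [11, 7, 7, 6, 6, 6, 10, 7, 10, 9]
11>6: swap(0,8), hi=7 ⇒ [10, 7, 7, 6, 6, 6, 10, 7, 11, 9]
10>6: swap(0,7), hi=6 ⇒ [7, 7, 7, 6, 6, 6, 10, 10, 11, 9]
7>6: swap(0,6), hi=5 ⇒ [10, 7, 7, 6, 6, 6, 7, 10, 11, 9]
10>6: swap(0,5), hi=4 ⇒ [6, 7, 7, 6, 6, 10, 7, 10, 11, 9]
6=6: mid=1
7>6: swap(1,4), hi=3 ⇒ [6, 6, 7, 6, 7, 10, 7, 10, 11, 9]
6=6: mid=2
7>6: swap(2,3), hi=2 ⇒ [6, 6, 6, 7, 7, 10, 7, 10, 11, 9]
6=6: mid=3
done. lo=0 hi=2; data=[6, 6, 6, 7, 7, 10, 7, 10, 11, 9]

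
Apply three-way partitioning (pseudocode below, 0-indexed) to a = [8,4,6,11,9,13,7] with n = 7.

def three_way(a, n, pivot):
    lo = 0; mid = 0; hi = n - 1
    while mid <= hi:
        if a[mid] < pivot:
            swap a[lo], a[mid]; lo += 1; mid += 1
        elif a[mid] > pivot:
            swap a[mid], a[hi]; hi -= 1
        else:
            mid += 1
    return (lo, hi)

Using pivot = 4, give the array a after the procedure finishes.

[4,6,11,9,13,7,8]

lo=0 mid=0 hi=6
8>4: swap(0,6), hi=5 ⇒ [7,4,6,11,9,13,8]
7>4: swap(0,5), hi=4 ⇒ [13,4,6,11,9,7,8]
13>4: swap(0,4), hi=3 ⇒ [9,4,6,11,13,7,8]
9>4: swap(0,3), hi=2 ⇒ [11,4,6,9,13,7,8]
11>4: swap(0,2), hi=1 ⇒ [6,4,11,9,13,7,8]
6>4: swap(0,1), hi=0 ⇒ [4,6,11,9,13,7,8]
4=4: mid=1
done. lo=0 hi=0; a=[4,6,11,9,13,7,8]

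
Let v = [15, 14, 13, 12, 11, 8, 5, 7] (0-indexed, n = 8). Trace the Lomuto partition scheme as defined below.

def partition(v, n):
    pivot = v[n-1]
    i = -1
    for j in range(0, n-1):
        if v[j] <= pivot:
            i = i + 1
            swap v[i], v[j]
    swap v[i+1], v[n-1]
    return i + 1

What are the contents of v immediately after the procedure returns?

[5, 7, 13, 12, 11, 8, 15, 14]

pivot=7, i=-1
j=0: 15>7, skip
j=1: 14>7, skip
j=2: 13>7, skip
j=3: 12>7, skip
j=4: 11>7, skip
j=5: 8>7, skip
j=6: 5≤7, i=0, swap(0,6) ⇒ [5, 14, 13, 12, 11, 8, 15, 7]
swap(1,7) ⇒ [5, 7, 13, 12, 11, 8, 15, 14]; return 1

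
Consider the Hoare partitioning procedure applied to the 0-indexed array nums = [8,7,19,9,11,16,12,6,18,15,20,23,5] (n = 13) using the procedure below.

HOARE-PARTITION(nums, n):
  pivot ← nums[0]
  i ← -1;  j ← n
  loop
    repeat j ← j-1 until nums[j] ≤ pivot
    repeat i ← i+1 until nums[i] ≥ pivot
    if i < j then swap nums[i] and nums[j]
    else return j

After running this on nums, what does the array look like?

[5,7,6,9,11,16,12,19,18,15,20,23,8]

pivot = nums[0] = 8; i = -1, j = 13
j→12 (nums[12]=5≤8), i→0 (nums[0]=8≥8); i<j, swap → [5,7,19,9,11,16,12,6,18,15,20,23,8]
j→7 (nums[7]=6≤8), i→2 (nums[2]=19≥8); i<j, swap → [5,7,6,9,11,16,12,19,18,15,20,23,8]
j→2, i→3; i≥j, return j=2. nums = [5,7,6,9,11,16,12,19,18,15,20,23,8]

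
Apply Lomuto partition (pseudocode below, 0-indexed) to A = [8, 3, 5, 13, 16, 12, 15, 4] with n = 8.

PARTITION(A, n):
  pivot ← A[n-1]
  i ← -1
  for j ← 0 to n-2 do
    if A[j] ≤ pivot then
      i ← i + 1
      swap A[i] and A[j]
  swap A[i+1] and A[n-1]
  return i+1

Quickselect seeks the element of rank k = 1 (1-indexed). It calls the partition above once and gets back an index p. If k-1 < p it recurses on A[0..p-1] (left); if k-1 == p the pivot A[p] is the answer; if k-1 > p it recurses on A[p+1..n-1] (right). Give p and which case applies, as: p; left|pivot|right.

pivot=4, i=-1
j=0: 8>4, skip
j=1: 3≤4, i=0, swap(0,1) ⇒ [3, 8, 5, 13, 16, 12, 15, 4]
j=2: 5>4, skip
j=3: 13>4, skip
j=4: 16>4, skip
j=5: 12>4, skip
j=6: 15>4, skip
swap(1,7) ⇒ [3, 4, 5, 13, 16, 12, 15, 8]; return 1
p = 1; k-1 = 0 < 1 ⇒ left

1; left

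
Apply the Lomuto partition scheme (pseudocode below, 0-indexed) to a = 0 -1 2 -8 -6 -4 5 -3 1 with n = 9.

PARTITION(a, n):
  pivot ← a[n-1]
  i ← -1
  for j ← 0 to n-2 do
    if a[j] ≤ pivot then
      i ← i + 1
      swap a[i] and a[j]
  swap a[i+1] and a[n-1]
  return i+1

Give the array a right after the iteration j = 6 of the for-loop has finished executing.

0 -1 -8 -6 -4 2 5 -3 1

pivot = a[8] = 1; i = -1
j=0: a[0]=0 ≤ 1 → i=0, swap a[0],a[0] (no change) → 0 -1 2 -8 -6 -4 5 -3 1
j=1: a[1]=-1 ≤ 1 → i=1, swap a[1],a[1] (no change) → 0 -1 2 -8 -6 -4 5 -3 1
j=2: a[2]=2 > 1 → no swap
j=3: a[3]=-8 ≤ 1 → i=2, swap a[2],a[3] → 0 -1 -8 2 -6 -4 5 -3 1
j=4: a[4]=-6 ≤ 1 → i=3, swap a[3],a[4] → 0 -1 -8 -6 2 -4 5 -3 1
j=5: a[5]=-4 ≤ 1 → i=4, swap a[4],a[5] → 0 -1 -8 -6 -4 2 5 -3 1
j=6: a[6]=5 > 1 → no swap
(after j=6) a = 0 -1 -8 -6 -4 2 5 -3 1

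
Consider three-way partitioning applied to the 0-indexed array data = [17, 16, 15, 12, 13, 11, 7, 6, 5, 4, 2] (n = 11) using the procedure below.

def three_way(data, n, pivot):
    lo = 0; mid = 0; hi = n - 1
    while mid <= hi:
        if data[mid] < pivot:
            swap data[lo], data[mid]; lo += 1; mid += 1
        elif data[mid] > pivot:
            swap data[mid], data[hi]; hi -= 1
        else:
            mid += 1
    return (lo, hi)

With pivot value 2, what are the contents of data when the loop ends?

[2, 15, 12, 13, 11, 7, 6, 5, 4, 16, 17]

lo=0 mid=0 hi=10
17>2: swap(0,10), hi=9 ⇒ [2, 16, 15, 12, 13, 11, 7, 6, 5, 4, 17]
2=2: mid=1
16>2: swap(1,9), hi=8 ⇒ [2, 4, 15, 12, 13, 11, 7, 6, 5, 16, 17]
4>2: swap(1,8), hi=7 ⇒ [2, 5, 15, 12, 13, 11, 7, 6, 4, 16, 17]
5>2: swap(1,7), hi=6 ⇒ [2, 6, 15, 12, 13, 11, 7, 5, 4, 16, 17]
6>2: swap(1,6), hi=5 ⇒ [2, 7, 15, 12, 13, 11, 6, 5, 4, 16, 17]
7>2: swap(1,5), hi=4 ⇒ [2, 11, 15, 12, 13, 7, 6, 5, 4, 16, 17]
11>2: swap(1,4), hi=3 ⇒ [2, 13, 15, 12, 11, 7, 6, 5, 4, 16, 17]
13>2: swap(1,3), hi=2 ⇒ [2, 12, 15, 13, 11, 7, 6, 5, 4, 16, 17]
12>2: swap(1,2), hi=1 ⇒ [2, 15, 12, 13, 11, 7, 6, 5, 4, 16, 17]
15>2: swap(1,1), hi=0 ⇒ [2, 15, 12, 13, 11, 7, 6, 5, 4, 16, 17]
done. lo=0 hi=0; data=[2, 15, 12, 13, 11, 7, 6, 5, 4, 16, 17]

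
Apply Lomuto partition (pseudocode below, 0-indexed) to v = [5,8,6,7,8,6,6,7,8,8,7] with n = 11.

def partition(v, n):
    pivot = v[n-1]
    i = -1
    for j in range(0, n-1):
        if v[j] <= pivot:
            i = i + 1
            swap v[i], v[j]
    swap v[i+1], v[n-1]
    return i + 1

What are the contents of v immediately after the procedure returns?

[5,6,7,6,6,7,7,8,8,8,8]

pivot=7, i=-1
j=0: 5≤7, i=0, swap(0,0) ⇒ [5,8,6,7,8,6,6,7,8,8,7]
j=1: 8>7, skip
j=2: 6≤7, i=1, swap(1,2) ⇒ [5,6,8,7,8,6,6,7,8,8,7]
j=3: 7≤7, i=2, swap(2,3) ⇒ [5,6,7,8,8,6,6,7,8,8,7]
j=4: 8>7, skip
j=5: 6≤7, i=3, swap(3,5) ⇒ [5,6,7,6,8,8,6,7,8,8,7]
j=6: 6≤7, i=4, swap(4,6) ⇒ [5,6,7,6,6,8,8,7,8,8,7]
j=7: 7≤7, i=5, swap(5,7) ⇒ [5,6,7,6,6,7,8,8,8,8,7]
j=8: 8>7, skip
j=9: 8>7, skip
swap(6,10) ⇒ [5,6,7,6,6,7,7,8,8,8,8]; return 6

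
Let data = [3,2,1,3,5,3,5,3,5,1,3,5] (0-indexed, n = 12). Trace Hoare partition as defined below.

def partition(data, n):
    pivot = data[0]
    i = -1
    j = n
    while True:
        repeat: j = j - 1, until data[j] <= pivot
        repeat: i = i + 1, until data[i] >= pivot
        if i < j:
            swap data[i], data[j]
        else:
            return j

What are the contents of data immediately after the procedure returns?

pivot=3
j stops at 10 (3), i stops at 0 (3); swap ⇒ [3,2,1,3,5,3,5,3,5,1,3,5]
j stops at 9 (1), i stops at 3 (3); swap ⇒ [3,2,1,1,5,3,5,3,5,3,3,5]
j stops at 7 (3), i stops at 4 (5); swap ⇒ [3,2,1,1,3,3,5,5,5,3,3,5]
j stops at 5, i stops at 5; i≥j ⇒ return 5. data=[3,2,1,1,3,3,5,5,5,3,3,5]

[3,2,1,1,3,3,5,5,5,3,3,5]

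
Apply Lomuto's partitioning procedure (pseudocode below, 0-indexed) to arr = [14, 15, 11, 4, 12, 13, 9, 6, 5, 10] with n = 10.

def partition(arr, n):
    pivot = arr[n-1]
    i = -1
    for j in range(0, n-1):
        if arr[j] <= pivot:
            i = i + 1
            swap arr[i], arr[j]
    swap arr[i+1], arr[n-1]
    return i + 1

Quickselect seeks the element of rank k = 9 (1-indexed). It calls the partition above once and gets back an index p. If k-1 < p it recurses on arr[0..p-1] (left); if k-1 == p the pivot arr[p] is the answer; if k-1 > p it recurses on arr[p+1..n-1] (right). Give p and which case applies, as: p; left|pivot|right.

pivot = arr[9] = 10; i = -1
j=0: arr[0]=14 > 10 → no swap
j=1: arr[1]=15 > 10 → no swap
j=2: arr[2]=11 > 10 → no swap
j=3: arr[3]=4 ≤ 10 → i=0, swap arr[0],arr[3] → [4, 15, 11, 14, 12, 13, 9, 6, 5, 10]
j=4: arr[4]=12 > 10 → no swap
j=5: arr[5]=13 > 10 → no swap
j=6: arr[6]=9 ≤ 10 → i=1, swap arr[1],arr[6] → [4, 9, 11, 14, 12, 13, 15, 6, 5, 10]
j=7: arr[7]=6 ≤ 10 → i=2, swap arr[2],arr[7] → [4, 9, 6, 14, 12, 13, 15, 11, 5, 10]
j=8: arr[8]=5 ≤ 10 → i=3, swap arr[3],arr[8] → [4, 9, 6, 5, 12, 13, 15, 11, 14, 10]
final swap arr[4],arr[9] → [4, 9, 6, 5, 10, 13, 15, 11, 14, 12]; return 4
p = 4; k-1 = 8 > 4 ⇒ right

4; right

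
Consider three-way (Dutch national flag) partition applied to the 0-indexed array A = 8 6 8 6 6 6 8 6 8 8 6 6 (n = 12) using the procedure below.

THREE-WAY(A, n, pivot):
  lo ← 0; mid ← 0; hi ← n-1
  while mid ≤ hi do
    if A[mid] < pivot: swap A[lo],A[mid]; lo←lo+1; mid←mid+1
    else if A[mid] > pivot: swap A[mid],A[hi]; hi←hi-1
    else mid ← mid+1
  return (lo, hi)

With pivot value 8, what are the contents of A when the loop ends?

6 6 6 6 6 6 6 8 8 8 8 8

lo=0 mid=0 hi=11
8=8: mid=1
6<8: swap(0,1), lo=1 mid=2 ⇒ 6 8 8 6 6 6 8 6 8 8 6 6
8=8: mid=3
6<8: swap(1,3), lo=2 mid=4 ⇒ 6 6 8 8 6 6 8 6 8 8 6 6
6<8: swap(2,4), lo=3 mid=5 ⇒ 6 6 6 8 8 6 8 6 8 8 6 6
6<8: swap(3,5), lo=4 mid=6 ⇒ 6 6 6 6 8 8 8 6 8 8 6 6
8=8: mid=7
6<8: swap(4,7), lo=5 mid=8 ⇒ 6 6 6 6 6 8 8 8 8 8 6 6
8=8: mid=9
8=8: mid=10
6<8: swap(5,10), lo=6 mid=11 ⇒ 6 6 6 6 6 6 8 8 8 8 8 6
6<8: swap(6,11), lo=7 mid=12 ⇒ 6 6 6 6 6 6 6 8 8 8 8 8
done. lo=7 hi=11; A=6 6 6 6 6 6 6 8 8 8 8 8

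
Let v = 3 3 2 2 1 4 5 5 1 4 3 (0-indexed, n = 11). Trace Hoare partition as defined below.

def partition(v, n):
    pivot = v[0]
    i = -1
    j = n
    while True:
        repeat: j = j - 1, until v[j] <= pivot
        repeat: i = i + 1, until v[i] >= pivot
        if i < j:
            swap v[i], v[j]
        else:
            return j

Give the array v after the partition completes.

pivot = v[0] = 3; i = -1, j = 11
j→10 (v[10]=3≤3), i→0 (v[0]=3≥3); i<j, swap → 3 3 2 2 1 4 5 5 1 4 3
j→8 (v[8]=1≤3), i→1 (v[1]=3≥3); i<j, swap → 3 1 2 2 1 4 5 5 3 4 3
j→4, i→5; i≥j, return j=4. v = 3 1 2 2 1 4 5 5 3 4 3

3 1 2 2 1 4 5 5 3 4 3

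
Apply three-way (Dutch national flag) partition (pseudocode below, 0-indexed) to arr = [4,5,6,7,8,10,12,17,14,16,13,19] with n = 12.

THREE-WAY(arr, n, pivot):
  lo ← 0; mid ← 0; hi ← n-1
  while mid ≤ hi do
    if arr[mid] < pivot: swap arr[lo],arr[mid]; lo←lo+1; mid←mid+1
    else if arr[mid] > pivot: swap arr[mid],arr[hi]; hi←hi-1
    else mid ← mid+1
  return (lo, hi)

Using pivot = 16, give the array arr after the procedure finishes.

pivot = 16; lo=0, mid=0, hi=11
arr[mid]=4<16: swap arr[0],arr[0]; lo=1,mid=1 → [4,5,6,7,8,10,12,17,14,16,13,19]
arr[mid]=5<16: swap arr[1],arr[1]; lo=2,mid=2 → [4,5,6,7,8,10,12,17,14,16,13,19]
arr[mid]=6<16: swap arr[2],arr[2]; lo=3,mid=3 → [4,5,6,7,8,10,12,17,14,16,13,19]
arr[mid]=7<16: swap arr[3],arr[3]; lo=4,mid=4 → [4,5,6,7,8,10,12,17,14,16,13,19]
arr[mid]=8<16: swap arr[4],arr[4]; lo=5,mid=5 → [4,5,6,7,8,10,12,17,14,16,13,19]
arr[mid]=10<16: swap arr[5],arr[5]; lo=6,mid=6 → [4,5,6,7,8,10,12,17,14,16,13,19]
arr[mid]=12<16: swap arr[6],arr[6]; lo=7,mid=7 → [4,5,6,7,8,10,12,17,14,16,13,19]
arr[mid]=17>16: swap arr[7],arr[11]; hi=10 → [4,5,6,7,8,10,12,19,14,16,13,17]
arr[mid]=19>16: swap arr[7],arr[10]; hi=9 → [4,5,6,7,8,10,12,13,14,16,19,17]
arr[mid]=13<16: swap arr[7],arr[7]; lo=8,mid=8 → [4,5,6,7,8,10,12,13,14,16,19,17]
arr[mid]=14<16: swap arr[8],arr[8]; lo=9,mid=9 → [4,5,6,7,8,10,12,13,14,16,19,17]
arr[mid]=16=16: mid=10
end: lo=9, hi=9; arr = [4,5,6,7,8,10,12,13,14,16,19,17]

[4,5,6,7,8,10,12,13,14,16,19,17]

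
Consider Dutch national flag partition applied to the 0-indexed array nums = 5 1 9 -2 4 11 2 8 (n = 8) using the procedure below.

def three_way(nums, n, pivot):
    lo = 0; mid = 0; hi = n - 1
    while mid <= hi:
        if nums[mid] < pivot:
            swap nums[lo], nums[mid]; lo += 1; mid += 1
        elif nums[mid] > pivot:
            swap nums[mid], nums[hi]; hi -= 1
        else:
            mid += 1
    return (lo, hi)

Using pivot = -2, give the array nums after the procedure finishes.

pivot = -2; lo=0, mid=0, hi=7
nums[mid]=5>-2: swap nums[0],nums[7]; hi=6 → 8 1 9 -2 4 11 2 5
nums[mid]=8>-2: swap nums[0],nums[6]; hi=5 → 2 1 9 -2 4 11 8 5
nums[mid]=2>-2: swap nums[0],nums[5]; hi=4 → 11 1 9 -2 4 2 8 5
nums[mid]=11>-2: swap nums[0],nums[4]; hi=3 → 4 1 9 -2 11 2 8 5
nums[mid]=4>-2: swap nums[0],nums[3]; hi=2 → -2 1 9 4 11 2 8 5
nums[mid]=-2=-2: mid=1
nums[mid]=1>-2: swap nums[1],nums[2]; hi=1 → -2 9 1 4 11 2 8 5
nums[mid]=9>-2: swap nums[1],nums[1]; hi=0 → -2 9 1 4 11 2 8 5
end: lo=0, hi=0; nums = -2 9 1 4 11 2 8 5

-2 9 1 4 11 2 8 5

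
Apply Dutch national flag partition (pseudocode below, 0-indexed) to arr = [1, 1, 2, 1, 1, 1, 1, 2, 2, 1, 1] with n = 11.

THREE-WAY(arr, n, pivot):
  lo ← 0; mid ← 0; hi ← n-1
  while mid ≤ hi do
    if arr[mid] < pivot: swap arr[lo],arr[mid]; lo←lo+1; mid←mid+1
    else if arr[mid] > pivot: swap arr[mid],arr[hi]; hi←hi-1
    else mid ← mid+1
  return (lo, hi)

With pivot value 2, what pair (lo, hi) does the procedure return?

(8, 10)

pivot = 2; lo=0, mid=0, hi=10
arr[mid]=1<2: swap arr[0],arr[0]; lo=1,mid=1 → [1, 1, 2, 1, 1, 1, 1, 2, 2, 1, 1]
arr[mid]=1<2: swap arr[1],arr[1]; lo=2,mid=2 → [1, 1, 2, 1, 1, 1, 1, 2, 2, 1, 1]
arr[mid]=2=2: mid=3
arr[mid]=1<2: swap arr[2],arr[3]; lo=3,mid=4 → [1, 1, 1, 2, 1, 1, 1, 2, 2, 1, 1]
arr[mid]=1<2: swap arr[3],arr[4]; lo=4,mid=5 → [1, 1, 1, 1, 2, 1, 1, 2, 2, 1, 1]
arr[mid]=1<2: swap arr[4],arr[5]; lo=5,mid=6 → [1, 1, 1, 1, 1, 2, 1, 2, 2, 1, 1]
arr[mid]=1<2: swap arr[5],arr[6]; lo=6,mid=7 → [1, 1, 1, 1, 1, 1, 2, 2, 2, 1, 1]
arr[mid]=2=2: mid=8
arr[mid]=2=2: mid=9
arr[mid]=1<2: swap arr[6],arr[9]; lo=7,mid=10 → [1, 1, 1, 1, 1, 1, 1, 2, 2, 2, 1]
arr[mid]=1<2: swap arr[7],arr[10]; lo=8,mid=11 → [1, 1, 1, 1, 1, 1, 1, 1, 2, 2, 2]
end: lo=8, hi=10; arr = [1, 1, 1, 1, 1, 1, 1, 1, 2, 2, 2]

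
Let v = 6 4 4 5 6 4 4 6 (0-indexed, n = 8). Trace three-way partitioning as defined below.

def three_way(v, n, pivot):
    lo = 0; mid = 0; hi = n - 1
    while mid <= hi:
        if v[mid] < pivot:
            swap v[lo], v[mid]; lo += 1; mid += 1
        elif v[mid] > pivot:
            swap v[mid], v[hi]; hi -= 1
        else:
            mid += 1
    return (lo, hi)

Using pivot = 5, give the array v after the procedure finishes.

4 4 4 4 5 6 6 6

lo=0 mid=0 hi=7
6>5: swap(0,7), hi=6 ⇒ 6 4 4 5 6 4 4 6
6>5: swap(0,6), hi=5 ⇒ 4 4 4 5 6 4 6 6
4<5: swap(0,0), lo=1 mid=1 ⇒ 4 4 4 5 6 4 6 6
4<5: swap(1,1), lo=2 mid=2 ⇒ 4 4 4 5 6 4 6 6
4<5: swap(2,2), lo=3 mid=3 ⇒ 4 4 4 5 6 4 6 6
5=5: mid=4
6>5: swap(4,5), hi=4 ⇒ 4 4 4 5 4 6 6 6
4<5: swap(3,4), lo=4 mid=5 ⇒ 4 4 4 4 5 6 6 6
done. lo=4 hi=4; v=4 4 4 4 5 6 6 6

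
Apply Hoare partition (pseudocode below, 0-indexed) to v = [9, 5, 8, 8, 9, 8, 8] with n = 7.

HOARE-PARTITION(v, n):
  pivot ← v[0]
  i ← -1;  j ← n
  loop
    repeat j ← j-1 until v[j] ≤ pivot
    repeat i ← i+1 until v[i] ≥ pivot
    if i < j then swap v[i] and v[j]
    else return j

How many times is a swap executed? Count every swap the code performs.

pivot=9
j stops at 6 (8), i stops at 0 (9); swap ⇒ [8, 5, 8, 8, 9, 8, 9]
j stops at 5 (8), i stops at 4 (9); swap ⇒ [8, 5, 8, 8, 8, 9, 9]
j stops at 4, i stops at 5; i≥j ⇒ return 4. v=[8, 5, 8, 8, 8, 9, 9]

2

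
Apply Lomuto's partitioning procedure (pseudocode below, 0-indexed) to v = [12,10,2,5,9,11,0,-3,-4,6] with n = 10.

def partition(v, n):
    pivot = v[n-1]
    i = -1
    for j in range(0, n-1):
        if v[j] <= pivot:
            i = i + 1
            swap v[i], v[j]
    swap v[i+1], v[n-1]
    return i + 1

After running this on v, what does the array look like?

[2,5,0,-3,-4,6,12,10,9,11]

pivot=6, i=-1
j=0: 12>6, skip
j=1: 10>6, skip
j=2: 2≤6, i=0, swap(0,2) ⇒ [2,10,12,5,9,11,0,-3,-4,6]
j=3: 5≤6, i=1, swap(1,3) ⇒ [2,5,12,10,9,11,0,-3,-4,6]
j=4: 9>6, skip
j=5: 11>6, skip
j=6: 0≤6, i=2, swap(2,6) ⇒ [2,5,0,10,9,11,12,-3,-4,6]
j=7: -3≤6, i=3, swap(3,7) ⇒ [2,5,0,-3,9,11,12,10,-4,6]
j=8: -4≤6, i=4, swap(4,8) ⇒ [2,5,0,-3,-4,11,12,10,9,6]
swap(5,9) ⇒ [2,5,0,-3,-4,6,12,10,9,11]; return 5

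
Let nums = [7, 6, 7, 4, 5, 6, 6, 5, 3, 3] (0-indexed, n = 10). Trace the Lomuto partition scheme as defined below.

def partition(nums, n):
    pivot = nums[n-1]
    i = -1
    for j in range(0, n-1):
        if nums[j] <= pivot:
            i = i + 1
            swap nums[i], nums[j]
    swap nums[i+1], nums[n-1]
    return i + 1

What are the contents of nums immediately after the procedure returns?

[3, 3, 7, 4, 5, 6, 6, 5, 7, 6]

pivot = nums[9] = 3; i = -1
j=0: nums[0]=7 > 3 → no swap
j=1: nums[1]=6 > 3 → no swap
j=2: nums[2]=7 > 3 → no swap
j=3: nums[3]=4 > 3 → no swap
j=4: nums[4]=5 > 3 → no swap
j=5: nums[5]=6 > 3 → no swap
j=6: nums[6]=6 > 3 → no swap
j=7: nums[7]=5 > 3 → no swap
j=8: nums[8]=3 ≤ 3 → i=0, swap nums[0],nums[8] → [3, 6, 7, 4, 5, 6, 6, 5, 7, 3]
final swap nums[1],nums[9] → [3, 3, 7, 4, 5, 6, 6, 5, 7, 6]; return 1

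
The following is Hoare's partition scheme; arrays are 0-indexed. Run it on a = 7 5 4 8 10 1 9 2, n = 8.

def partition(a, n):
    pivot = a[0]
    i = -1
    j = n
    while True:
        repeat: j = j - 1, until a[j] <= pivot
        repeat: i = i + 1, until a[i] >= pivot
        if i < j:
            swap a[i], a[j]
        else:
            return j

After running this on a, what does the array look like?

pivot=7
j stops at 7 (2), i stops at 0 (7); swap ⇒ 2 5 4 8 10 1 9 7
j stops at 5 (1), i stops at 3 (8); swap ⇒ 2 5 4 1 10 8 9 7
j stops at 3, i stops at 4; i≥j ⇒ return 3. a=2 5 4 1 10 8 9 7

2 5 4 1 10 8 9 7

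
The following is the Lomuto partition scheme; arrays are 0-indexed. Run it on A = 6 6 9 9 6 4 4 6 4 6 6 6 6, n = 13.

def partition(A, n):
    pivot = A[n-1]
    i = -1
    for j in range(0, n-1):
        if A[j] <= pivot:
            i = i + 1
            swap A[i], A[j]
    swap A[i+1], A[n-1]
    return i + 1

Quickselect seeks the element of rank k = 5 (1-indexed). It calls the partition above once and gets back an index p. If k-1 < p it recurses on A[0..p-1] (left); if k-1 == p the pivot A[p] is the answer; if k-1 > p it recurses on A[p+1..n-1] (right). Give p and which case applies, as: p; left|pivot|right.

pivot = A[12] = 6; i = -1
j=0: A[0]=6 ≤ 6 → i=0, swap A[0],A[0] (no change) → 6 6 9 9 6 4 4 6 4 6 6 6 6
j=1: A[1]=6 ≤ 6 → i=1, swap A[1],A[1] (no change) → 6 6 9 9 6 4 4 6 4 6 6 6 6
j=2: A[2]=9 > 6 → no swap
j=3: A[3]=9 > 6 → no swap
j=4: A[4]=6 ≤ 6 → i=2, swap A[2],A[4] → 6 6 6 9 9 4 4 6 4 6 6 6 6
j=5: A[5]=4 ≤ 6 → i=3, swap A[3],A[5] → 6 6 6 4 9 9 4 6 4 6 6 6 6
j=6: A[6]=4 ≤ 6 → i=4, swap A[4],A[6] → 6 6 6 4 4 9 9 6 4 6 6 6 6
j=7: A[7]=6 ≤ 6 → i=5, swap A[5],A[7] → 6 6 6 4 4 6 9 9 4 6 6 6 6
j=8: A[8]=4 ≤ 6 → i=6, swap A[6],A[8] → 6 6 6 4 4 6 4 9 9 6 6 6 6
j=9: A[9]=6 ≤ 6 → i=7, swap A[7],A[9] → 6 6 6 4 4 6 4 6 9 9 6 6 6
j=10: A[10]=6 ≤ 6 → i=8, swap A[8],A[10] → 6 6 6 4 4 6 4 6 6 9 9 6 6
j=11: A[11]=6 ≤ 6 → i=9, swap A[9],A[11] → 6 6 6 4 4 6 4 6 6 6 9 9 6
final swap A[10],A[12] → 6 6 6 4 4 6 4 6 6 6 6 9 9; return 10
p = 10; k-1 = 4 < 10 ⇒ left

10; left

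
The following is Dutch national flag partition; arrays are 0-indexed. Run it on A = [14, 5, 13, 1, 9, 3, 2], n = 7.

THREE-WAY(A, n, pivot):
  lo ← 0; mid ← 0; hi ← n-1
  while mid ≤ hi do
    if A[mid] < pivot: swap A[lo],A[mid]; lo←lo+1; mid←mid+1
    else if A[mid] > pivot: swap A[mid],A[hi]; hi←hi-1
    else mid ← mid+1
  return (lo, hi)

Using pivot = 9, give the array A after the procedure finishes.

pivot = 9; lo=0, mid=0, hi=6
A[mid]=14>9: swap A[0],A[6]; hi=5 → [2, 5, 13, 1, 9, 3, 14]
A[mid]=2<9: swap A[0],A[0]; lo=1,mid=1 → [2, 5, 13, 1, 9, 3, 14]
A[mid]=5<9: swap A[1],A[1]; lo=2,mid=2 → [2, 5, 13, 1, 9, 3, 14]
A[mid]=13>9: swap A[2],A[5]; hi=4 → [2, 5, 3, 1, 9, 13, 14]
A[mid]=3<9: swap A[2],A[2]; lo=3,mid=3 → [2, 5, 3, 1, 9, 13, 14]
A[mid]=1<9: swap A[3],A[3]; lo=4,mid=4 → [2, 5, 3, 1, 9, 13, 14]
A[mid]=9=9: mid=5
end: lo=4, hi=4; A = [2, 5, 3, 1, 9, 13, 14]

[2, 5, 3, 1, 9, 13, 14]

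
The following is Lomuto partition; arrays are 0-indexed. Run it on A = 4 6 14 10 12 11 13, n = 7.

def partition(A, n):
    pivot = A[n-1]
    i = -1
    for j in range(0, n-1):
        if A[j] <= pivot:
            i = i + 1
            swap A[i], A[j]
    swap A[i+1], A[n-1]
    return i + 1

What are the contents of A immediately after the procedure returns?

4 6 10 12 11 13 14

pivot = A[6] = 13; i = -1
j=0: A[0]=4 ≤ 13 → i=0, swap A[0],A[0] (no change) → 4 6 14 10 12 11 13
j=1: A[1]=6 ≤ 13 → i=1, swap A[1],A[1] (no change) → 4 6 14 10 12 11 13
j=2: A[2]=14 > 13 → no swap
j=3: A[3]=10 ≤ 13 → i=2, swap A[2],A[3] → 4 6 10 14 12 11 13
j=4: A[4]=12 ≤ 13 → i=3, swap A[3],A[4] → 4 6 10 12 14 11 13
j=5: A[5]=11 ≤ 13 → i=4, swap A[4],A[5] → 4 6 10 12 11 14 13
final swap A[5],A[6] → 4 6 10 12 11 13 14; return 5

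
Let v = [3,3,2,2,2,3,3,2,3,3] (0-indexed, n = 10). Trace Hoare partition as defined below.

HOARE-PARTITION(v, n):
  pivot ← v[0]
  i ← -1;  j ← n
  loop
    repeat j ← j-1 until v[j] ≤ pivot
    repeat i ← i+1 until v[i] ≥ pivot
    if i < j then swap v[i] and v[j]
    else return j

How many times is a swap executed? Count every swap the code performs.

3

pivot=3
j stops at 9 (3), i stops at 0 (3); swap ⇒ [3,3,2,2,2,3,3,2,3,3]
j stops at 8 (3), i stops at 1 (3); swap ⇒ [3,3,2,2,2,3,3,2,3,3]
j stops at 7 (2), i stops at 5 (3); swap ⇒ [3,3,2,2,2,2,3,3,3,3]
j stops at 6, i stops at 6; i≥j ⇒ return 6. v=[3,3,2,2,2,2,3,3,3,3]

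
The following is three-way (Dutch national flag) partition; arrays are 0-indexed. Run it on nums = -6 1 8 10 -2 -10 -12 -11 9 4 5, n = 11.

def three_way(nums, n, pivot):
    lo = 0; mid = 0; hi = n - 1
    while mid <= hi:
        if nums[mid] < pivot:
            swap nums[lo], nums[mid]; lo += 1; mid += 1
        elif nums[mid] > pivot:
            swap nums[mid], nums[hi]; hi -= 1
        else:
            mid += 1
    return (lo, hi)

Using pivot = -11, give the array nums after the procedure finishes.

pivot = -11; lo=0, mid=0, hi=10
nums[mid]=-6>-11: swap nums[0],nums[10]; hi=9 → 5 1 8 10 -2 -10 -12 -11 9 4 -6
nums[mid]=5>-11: swap nums[0],nums[9]; hi=8 → 4 1 8 10 -2 -10 -12 -11 9 5 -6
nums[mid]=4>-11: swap nums[0],nums[8]; hi=7 → 9 1 8 10 -2 -10 -12 -11 4 5 -6
nums[mid]=9>-11: swap nums[0],nums[7]; hi=6 → -11 1 8 10 -2 -10 -12 9 4 5 -6
nums[mid]=-11=-11: mid=1
nums[mid]=1>-11: swap nums[1],nums[6]; hi=5 → -11 -12 8 10 -2 -10 1 9 4 5 -6
nums[mid]=-12<-11: swap nums[0],nums[1]; lo=1,mid=2 → -12 -11 8 10 -2 -10 1 9 4 5 -6
nums[mid]=8>-11: swap nums[2],nums[5]; hi=4 → -12 -11 -10 10 -2 8 1 9 4 5 -6
nums[mid]=-10>-11: swap nums[2],nums[4]; hi=3 → -12 -11 -2 10 -10 8 1 9 4 5 -6
nums[mid]=-2>-11: swap nums[2],nums[3]; hi=2 → -12 -11 10 -2 -10 8 1 9 4 5 -6
nums[mid]=10>-11: swap nums[2],nums[2]; hi=1 → -12 -11 10 -2 -10 8 1 9 4 5 -6
end: lo=1, hi=1; nums = -12 -11 10 -2 -10 8 1 9 4 5 -6

-12 -11 10 -2 -10 8 1 9 4 5 -6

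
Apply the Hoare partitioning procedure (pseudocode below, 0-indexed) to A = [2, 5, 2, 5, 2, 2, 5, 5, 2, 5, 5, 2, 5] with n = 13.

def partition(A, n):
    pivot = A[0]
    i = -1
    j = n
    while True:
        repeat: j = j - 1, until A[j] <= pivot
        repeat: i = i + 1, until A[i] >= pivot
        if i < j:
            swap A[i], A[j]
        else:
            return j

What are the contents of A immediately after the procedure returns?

[2, 2, 2, 2, 5, 2, 5, 5, 5, 5, 5, 2, 5]

pivot = A[0] = 2; i = -1, j = 13
j→11 (A[11]=2≤2), i→0 (A[0]=2≥2); i<j, swap → [2, 5, 2, 5, 2, 2, 5, 5, 2, 5, 5, 2, 5]
j→8 (A[8]=2≤2), i→1 (A[1]=5≥2); i<j, swap → [2, 2, 2, 5, 2, 2, 5, 5, 5, 5, 5, 2, 5]
j→5 (A[5]=2≤2), i→2 (A[2]=2≥2); i<j, swap → [2, 2, 2, 5, 2, 2, 5, 5, 5, 5, 5, 2, 5]
j→4 (A[4]=2≤2), i→3 (A[3]=5≥2); i<j, swap → [2, 2, 2, 2, 5, 2, 5, 5, 5, 5, 5, 2, 5]
j→3, i→4; i≥j, return j=3. A = [2, 2, 2, 2, 5, 2, 5, 5, 5, 5, 5, 2, 5]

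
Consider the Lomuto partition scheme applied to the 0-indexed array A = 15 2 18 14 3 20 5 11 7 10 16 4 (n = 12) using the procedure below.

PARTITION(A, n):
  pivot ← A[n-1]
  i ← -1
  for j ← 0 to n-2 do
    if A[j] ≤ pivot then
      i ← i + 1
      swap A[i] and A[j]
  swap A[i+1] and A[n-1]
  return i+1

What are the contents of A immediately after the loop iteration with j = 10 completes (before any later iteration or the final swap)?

pivot = A[11] = 4; i = -1
j=0: A[0]=15 > 4 → no swap
j=1: A[1]=2 ≤ 4 → i=0, swap A[0],A[1] → 2 15 18 14 3 20 5 11 7 10 16 4
j=2: A[2]=18 > 4 → no swap
j=3: A[3]=14 > 4 → no swap
j=4: A[4]=3 ≤ 4 → i=1, swap A[1],A[4] → 2 3 18 14 15 20 5 11 7 10 16 4
j=5: A[5]=20 > 4 → no swap
j=6: A[6]=5 > 4 → no swap
j=7: A[7]=11 > 4 → no swap
j=8: A[8]=7 > 4 → no swap
j=9: A[9]=10 > 4 → no swap
j=10: A[10]=16 > 4 → no swap
(after j=10) A = 2 3 18 14 15 20 5 11 7 10 16 4

2 3 18 14 15 20 5 11 7 10 16 4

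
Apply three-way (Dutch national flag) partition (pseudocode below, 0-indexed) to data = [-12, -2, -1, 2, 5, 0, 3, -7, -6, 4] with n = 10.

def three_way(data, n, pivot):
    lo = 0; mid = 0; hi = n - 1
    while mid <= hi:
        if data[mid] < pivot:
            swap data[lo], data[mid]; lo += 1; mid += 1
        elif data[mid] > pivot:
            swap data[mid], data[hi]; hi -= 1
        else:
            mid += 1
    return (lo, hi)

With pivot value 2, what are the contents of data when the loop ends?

[-12, -2, -1, -6, 0, -7, 2, 3, 4, 5]

lo=0 mid=0 hi=9
-12<2: swap(0,0), lo=1 mid=1 ⇒ [-12, -2, -1, 2, 5, 0, 3, -7, -6, 4]
-2<2: swap(1,1), lo=2 mid=2 ⇒ [-12, -2, -1, 2, 5, 0, 3, -7, -6, 4]
-1<2: swap(2,2), lo=3 mid=3 ⇒ [-12, -2, -1, 2, 5, 0, 3, -7, -6, 4]
2=2: mid=4
5>2: swap(4,9), hi=8 ⇒ [-12, -2, -1, 2, 4, 0, 3, -7, -6, 5]
4>2: swap(4,8), hi=7 ⇒ [-12, -2, -1, 2, -6, 0, 3, -7, 4, 5]
-6<2: swap(3,4), lo=4 mid=5 ⇒ [-12, -2, -1, -6, 2, 0, 3, -7, 4, 5]
0<2: swap(4,5), lo=5 mid=6 ⇒ [-12, -2, -1, -6, 0, 2, 3, -7, 4, 5]
3>2: swap(6,7), hi=6 ⇒ [-12, -2, -1, -6, 0, 2, -7, 3, 4, 5]
-7<2: swap(5,6), lo=6 mid=7 ⇒ [-12, -2, -1, -6, 0, -7, 2, 3, 4, 5]
done. lo=6 hi=6; data=[-12, -2, -1, -6, 0, -7, 2, 3, 4, 5]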